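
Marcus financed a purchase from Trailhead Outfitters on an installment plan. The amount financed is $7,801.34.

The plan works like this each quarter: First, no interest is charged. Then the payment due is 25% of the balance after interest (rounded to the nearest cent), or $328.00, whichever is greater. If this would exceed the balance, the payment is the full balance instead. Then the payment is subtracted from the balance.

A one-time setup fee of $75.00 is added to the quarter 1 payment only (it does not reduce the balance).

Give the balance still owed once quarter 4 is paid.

$2,468.39

Quarter 1: $7,801.34 − $1,950.34 (+ $75.00 fee) → $5,851.00
Quarter 2: $5,851.00 − $1,462.75 → $4,388.25
Quarter 3: $4,388.25 − $1,097.06 → $3,291.19
Quarter 4: $3,291.19 − $822.80 → $2,468.39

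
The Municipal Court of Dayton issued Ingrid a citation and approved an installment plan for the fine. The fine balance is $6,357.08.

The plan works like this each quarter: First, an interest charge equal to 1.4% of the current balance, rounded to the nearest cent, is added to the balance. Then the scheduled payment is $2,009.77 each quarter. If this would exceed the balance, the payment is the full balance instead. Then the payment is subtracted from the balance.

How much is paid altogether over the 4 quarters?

$6,550.22

Quarter 1: opening $6,357.08; interest $89.00 → $6,446.08; payment $2,009.77; balance $4,436.31
Quarter 2: opening $4,436.31; interest $62.11 → $4,498.42; payment $2,009.77; balance $2,488.65
Quarter 3: opening $2,488.65; interest $34.84 → $2,523.49; payment $2,009.77; balance $513.72
Quarter 4: opening $513.72; interest $7.19 → $520.91; payment $520.91; balance $0.00
Total paid: $6,550.22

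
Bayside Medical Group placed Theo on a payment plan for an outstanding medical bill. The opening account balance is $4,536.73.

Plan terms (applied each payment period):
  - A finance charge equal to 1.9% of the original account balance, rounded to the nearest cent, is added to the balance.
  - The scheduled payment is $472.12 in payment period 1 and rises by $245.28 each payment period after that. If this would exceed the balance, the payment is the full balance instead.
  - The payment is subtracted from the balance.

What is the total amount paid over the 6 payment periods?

Payment period 1: opening $4,536.73; interest $86.20 → $4,622.93; payment $472.12; balance $4,150.81
Payment period 2: opening $4,150.81; interest $86.20 → $4,237.01; payment $717.40; balance $3,519.61
Payment period 3: opening $3,519.61; interest $86.20 → $3,605.81; payment $962.68; balance $2,643.13
Payment period 4: opening $2,643.13; interest $86.20 → $2,729.33; payment $1,207.96; balance $1,521.37
Payment period 5: opening $1,521.37; interest $86.20 → $1,607.57; payment $1,453.24; balance $154.33
Payment period 6: opening $154.33; interest $86.20 → $240.53; payment $240.53; balance $0.00
Total paid: $5,053.93

$5,053.93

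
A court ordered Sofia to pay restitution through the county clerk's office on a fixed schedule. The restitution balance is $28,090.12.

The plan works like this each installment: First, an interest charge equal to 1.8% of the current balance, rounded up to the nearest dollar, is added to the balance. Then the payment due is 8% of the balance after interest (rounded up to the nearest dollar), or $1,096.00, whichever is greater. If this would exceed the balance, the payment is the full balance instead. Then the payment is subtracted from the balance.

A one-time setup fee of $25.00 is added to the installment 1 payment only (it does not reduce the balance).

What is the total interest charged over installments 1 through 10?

$3,838.00

Installment 1: opening $28,090.12; interest $506.00 → $28,596.12; payment $2,288.00 (+ $25.00 fee); balance $26,308.12
Installment 2: opening $26,308.12; interest $474.00 → $26,782.12; payment $2,143.00; balance $24,639.12
Installment 3: opening $24,639.12; interest $444.00 → $25,083.12; payment $2,007.00; balance $23,076.12
Installment 4: opening $23,076.12; interest $416.00 → $23,492.12; payment $1,880.00; balance $21,612.12
Installment 5: opening $21,612.12; interest $390.00 → $22,002.12; payment $1,761.00; balance $20,241.12
Installment 6: opening $20,241.12; interest $365.00 → $20,606.12; payment $1,649.00; balance $18,957.12
Installment 7: opening $18,957.12; interest $342.00 → $19,299.12; payment $1,544.00; balance $17,755.12
Installment 8: opening $17,755.12; interest $320.00 → $18,075.12; payment $1,447.00; balance $16,628.12
Installment 9: opening $16,628.12; interest $300.00 → $16,928.12; payment $1,355.00; balance $15,573.12
Installment 10: opening $15,573.12; interest $281.00 → $15,854.12; payment $1,269.00; balance $14,585.12
Total interest: $506.00 + $474.00 + $444.00 + $416.00 + $390.00 + $365.00 + $342.00 + $320.00 + $300.00 + $281.00 = $3,838.00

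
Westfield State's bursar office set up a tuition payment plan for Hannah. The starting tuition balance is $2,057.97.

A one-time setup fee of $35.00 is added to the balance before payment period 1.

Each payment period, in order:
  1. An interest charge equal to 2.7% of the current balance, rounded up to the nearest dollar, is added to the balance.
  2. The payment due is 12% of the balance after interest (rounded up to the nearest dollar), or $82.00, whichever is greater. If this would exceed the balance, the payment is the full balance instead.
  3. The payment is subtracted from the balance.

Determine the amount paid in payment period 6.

Payment period 1: $2,092.97 +$57.00 interest = $2,149.97; pay $258.00 → $1,891.97
Payment period 2: $1,891.97 +$52.00 interest = $1,943.97; pay $234.00 → $1,709.97
Payment period 3: $1,709.97 +$47.00 interest = $1,756.97; pay $211.00 → $1,545.97
Payment period 4: $1,545.97 +$42.00 interest = $1,587.97; pay $191.00 → $1,396.97
Payment period 5: $1,396.97 +$38.00 interest = $1,434.97; pay $173.00 → $1,261.97
Payment period 6: $1,261.97 +$35.00 interest = $1,296.97; pay $156.00 → $1,140.97

$156.00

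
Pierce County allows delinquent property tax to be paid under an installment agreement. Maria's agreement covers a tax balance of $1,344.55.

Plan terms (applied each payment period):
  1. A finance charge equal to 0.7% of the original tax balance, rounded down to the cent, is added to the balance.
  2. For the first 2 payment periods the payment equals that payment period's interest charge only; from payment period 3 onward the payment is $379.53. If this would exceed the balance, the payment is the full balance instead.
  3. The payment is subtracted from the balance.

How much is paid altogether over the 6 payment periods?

Payment period 1: opening $1,344.55; interest $9.41 → $1,353.96; payment $9.41; balance $1,344.55
Payment period 2: opening $1,344.55; interest $9.41 → $1,353.96; payment $9.41; balance $1,344.55
Payment period 3: opening $1,344.55; interest $9.41 → $1,353.96; payment $379.53; balance $974.43
Payment period 4: opening $974.43; interest $9.41 → $983.84; payment $379.53; balance $604.31
Payment period 5: opening $604.31; interest $9.41 → $613.72; payment $379.53; balance $234.19
Payment period 6: opening $234.19; interest $9.41 → $243.60; payment $243.60; balance $0.00
Total paid: $1,401.01

$1,401.01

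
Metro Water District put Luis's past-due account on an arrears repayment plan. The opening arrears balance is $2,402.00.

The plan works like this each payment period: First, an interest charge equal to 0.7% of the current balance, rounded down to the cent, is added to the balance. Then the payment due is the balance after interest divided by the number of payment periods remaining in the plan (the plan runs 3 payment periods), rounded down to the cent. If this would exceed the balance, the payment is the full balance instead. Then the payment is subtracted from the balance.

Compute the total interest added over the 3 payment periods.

$33.77

Payment period 1: opening $2,402.00; interest $16.81 → $2,418.81; payment $806.27; balance $1,612.54
Payment period 2: opening $1,612.54; interest $11.28 → $1,623.82; payment $811.91; balance $811.91
Payment period 3: opening $811.91; interest $5.68 → $817.59; payment $817.59; balance $0.00
Total interest: $16.81 + $11.28 + $5.68 = $33.77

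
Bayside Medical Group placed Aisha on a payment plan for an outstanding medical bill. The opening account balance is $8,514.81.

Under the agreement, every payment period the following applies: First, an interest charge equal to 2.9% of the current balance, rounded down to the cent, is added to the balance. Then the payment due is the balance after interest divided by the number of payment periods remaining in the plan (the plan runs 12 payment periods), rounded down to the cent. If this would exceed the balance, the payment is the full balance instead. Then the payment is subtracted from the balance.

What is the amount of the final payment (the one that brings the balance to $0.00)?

Payment period 1: opening $8,514.81; interest $246.92 → $8,761.73; payment $730.14; balance $8,031.59
Payment period 2: opening $8,031.59; interest $232.91 → $8,264.50; payment $751.31; balance $7,513.19
Payment period 3: opening $7,513.19; interest $217.88 → $7,731.07; payment $773.10; balance $6,957.97
Payment period 4: opening $6,957.97; interest $201.78 → $7,159.75; payment $795.52; balance $6,364.23
Payment period 5: opening $6,364.23; interest $184.56 → $6,548.79; payment $818.59; balance $5,730.20
Payment period 6: opening $5,730.20; interest $166.17 → $5,896.37; payment $842.33; balance $5,054.04
Payment period 7: opening $5,054.04; interest $146.56 → $5,200.60; payment $866.76; balance $4,333.84
Payment period 8: opening $4,333.84; interest $125.68 → $4,459.52; payment $891.90; balance $3,567.62
Payment period 9: opening $3,567.62; interest $103.46 → $3,671.08; payment $917.77; balance $2,753.31
Payment period 10: opening $2,753.31; interest $79.84 → $2,833.15; payment $944.38; balance $1,888.77
Payment period 11: opening $1,888.77; interest $54.77 → $1,943.54; payment $971.77; balance $971.77
Payment period 12: opening $971.77; interest $28.18 → $999.95; payment $999.95; balance $0.00

$999.95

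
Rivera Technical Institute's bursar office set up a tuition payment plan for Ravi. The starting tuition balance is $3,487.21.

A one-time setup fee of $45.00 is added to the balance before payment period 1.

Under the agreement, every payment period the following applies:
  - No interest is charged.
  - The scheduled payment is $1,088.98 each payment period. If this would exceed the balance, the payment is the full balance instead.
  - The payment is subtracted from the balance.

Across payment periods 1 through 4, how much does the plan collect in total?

$3,532.21

Payment period 1: $3,532.21 − $1,088.98 → $2,443.23
Payment period 2: $2,443.23 − $1,088.98 → $1,354.25
Payment period 3: $1,354.25 − $1,088.98 → $265.27
Payment period 4: $265.27 − $265.27 → $0.00
Total paid: $3,532.21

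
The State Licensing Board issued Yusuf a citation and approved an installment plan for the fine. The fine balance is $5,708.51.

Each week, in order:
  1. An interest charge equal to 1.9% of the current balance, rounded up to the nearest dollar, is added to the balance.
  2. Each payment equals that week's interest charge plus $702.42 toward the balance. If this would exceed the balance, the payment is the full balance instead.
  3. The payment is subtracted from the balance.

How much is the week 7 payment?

Week 1: $5,708.51 +$109.00 interest = $5,817.51; pay $811.42 → $5,006.09
Week 2: $5,006.09 +$96.00 interest = $5,102.09; pay $798.42 → $4,303.67
Week 3: $4,303.67 +$82.00 interest = $4,385.67; pay $784.42 → $3,601.25
Week 4: $3,601.25 +$69.00 interest = $3,670.25; pay $771.42 → $2,898.83
Week 5: $2,898.83 +$56.00 interest = $2,954.83; pay $758.42 → $2,196.41
Week 6: $2,196.41 +$42.00 interest = $2,238.41; pay $744.42 → $1,493.99
Week 7: $1,493.99 +$29.00 interest = $1,522.99; pay $731.42 → $791.57

$731.42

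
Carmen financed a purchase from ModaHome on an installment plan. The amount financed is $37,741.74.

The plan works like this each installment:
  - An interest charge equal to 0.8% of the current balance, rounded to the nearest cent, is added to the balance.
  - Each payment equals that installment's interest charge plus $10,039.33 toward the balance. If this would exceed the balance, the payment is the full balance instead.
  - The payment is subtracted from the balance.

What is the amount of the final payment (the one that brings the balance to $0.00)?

$7,684.74

Installment 1: $37,741.74 +$301.93 interest = $38,043.67; pay $10,341.26 → $27,702.41
Installment 2: $27,702.41 +$221.62 interest = $27,924.03; pay $10,260.95 → $17,663.08
Installment 3: $17,663.08 +$141.30 interest = $17,804.38; pay $10,180.63 → $7,623.75
Installment 4: $7,623.75 +$60.99 interest = $7,684.74; pay $7,684.74 → $0.00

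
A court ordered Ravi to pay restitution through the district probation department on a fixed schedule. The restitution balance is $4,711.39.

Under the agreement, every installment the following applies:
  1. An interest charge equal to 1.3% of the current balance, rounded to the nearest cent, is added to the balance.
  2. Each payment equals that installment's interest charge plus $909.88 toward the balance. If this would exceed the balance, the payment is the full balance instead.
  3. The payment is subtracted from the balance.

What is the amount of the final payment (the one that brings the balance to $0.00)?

$164.10

Installment 1: opening $4,711.39; interest $61.25 → $4,772.64; payment $971.13; balance $3,801.51
Installment 2: opening $3,801.51; interest $49.42 → $3,850.93; payment $959.30; balance $2,891.63
Installment 3: opening $2,891.63; interest $37.59 → $2,929.22; payment $947.47; balance $1,981.75
Installment 4: opening $1,981.75; interest $25.76 → $2,007.51; payment $935.64; balance $1,071.87
Installment 5: opening $1,071.87; interest $13.93 → $1,085.80; payment $923.81; balance $161.99
Installment 6: opening $161.99; interest $2.11 → $164.10; payment $164.10; balance $0.00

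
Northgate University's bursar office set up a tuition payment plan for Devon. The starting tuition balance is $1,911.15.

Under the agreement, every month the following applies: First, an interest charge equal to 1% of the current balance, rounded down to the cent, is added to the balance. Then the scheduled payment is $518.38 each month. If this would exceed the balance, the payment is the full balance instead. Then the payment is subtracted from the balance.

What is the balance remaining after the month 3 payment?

$398.30

# | Opening | Interest | Payment | End bal
1 | $1,911.15 | $19.11 | $518.38 | $1,411.88
2 | $1,411.88 | $14.11 | $518.38 | $907.61
3 | $907.61 | $9.07 | $518.38 | $398.30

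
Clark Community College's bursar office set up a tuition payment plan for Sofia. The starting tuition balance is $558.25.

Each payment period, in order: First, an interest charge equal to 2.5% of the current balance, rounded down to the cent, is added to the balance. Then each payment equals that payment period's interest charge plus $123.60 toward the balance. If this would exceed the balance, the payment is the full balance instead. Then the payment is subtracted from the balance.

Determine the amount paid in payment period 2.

$134.46

Payment period 1: opening $558.25; interest $13.95 → $572.20; payment $137.55; balance $434.65
Payment period 2: opening $434.65; interest $10.86 → $445.51; payment $134.46; balance $311.05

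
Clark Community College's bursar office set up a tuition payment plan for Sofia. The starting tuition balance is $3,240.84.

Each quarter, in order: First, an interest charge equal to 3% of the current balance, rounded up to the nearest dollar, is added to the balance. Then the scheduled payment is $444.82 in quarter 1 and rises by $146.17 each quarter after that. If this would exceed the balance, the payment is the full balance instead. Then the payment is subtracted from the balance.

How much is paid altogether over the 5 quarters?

Quarter 1: $3,240.84 +$98.00 interest = $3,338.84; pay $444.82 → $2,894.02
Quarter 2: $2,894.02 +$87.00 interest = $2,981.02; pay $590.99 → $2,390.03
Quarter 3: $2,390.03 +$72.00 interest = $2,462.03; pay $737.16 → $1,724.87
Quarter 4: $1,724.87 +$52.00 interest = $1,776.87; pay $883.33 → $893.54
Quarter 5: $893.54 +$27.00 interest = $920.54; pay $920.54 → $0.00
Total paid: $3,576.84

$3,576.84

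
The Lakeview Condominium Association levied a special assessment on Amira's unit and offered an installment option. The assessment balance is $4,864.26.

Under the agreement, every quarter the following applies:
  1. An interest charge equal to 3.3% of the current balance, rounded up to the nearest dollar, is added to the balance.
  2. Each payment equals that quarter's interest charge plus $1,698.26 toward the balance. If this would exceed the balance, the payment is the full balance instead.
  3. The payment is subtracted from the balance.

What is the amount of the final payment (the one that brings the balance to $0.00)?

$1,516.74

Quarter 1: opening $4,864.26; interest $161.00 → $5,025.26; payment $1,859.26; balance $3,166.00
Quarter 2: opening $3,166.00; interest $105.00 → $3,271.00; payment $1,803.26; balance $1,467.74
Quarter 3: opening $1,467.74; interest $49.00 → $1,516.74; payment $1,516.74; balance $0.00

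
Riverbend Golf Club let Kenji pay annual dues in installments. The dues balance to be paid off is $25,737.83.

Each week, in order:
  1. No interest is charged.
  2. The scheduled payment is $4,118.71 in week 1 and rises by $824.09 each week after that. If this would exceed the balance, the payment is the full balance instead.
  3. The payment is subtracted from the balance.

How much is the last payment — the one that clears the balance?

Week 1: opening $25,737.83; payment $4,118.71; balance $21,619.12
Week 2: opening $21,619.12; payment $4,942.80; balance $16,676.32
Week 3: opening $16,676.32; payment $5,766.89; balance $10,909.43
Week 4: opening $10,909.43; payment $6,590.98; balance $4,318.45
Week 5: opening $4,318.45; payment $4,318.45; balance $0.00

$4,318.45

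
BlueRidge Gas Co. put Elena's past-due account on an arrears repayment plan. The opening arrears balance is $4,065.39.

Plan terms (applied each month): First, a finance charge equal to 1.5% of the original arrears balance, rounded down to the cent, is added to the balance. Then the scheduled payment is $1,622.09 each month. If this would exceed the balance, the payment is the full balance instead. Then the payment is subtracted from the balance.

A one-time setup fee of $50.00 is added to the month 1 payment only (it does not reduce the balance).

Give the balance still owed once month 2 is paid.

Month 1: opening $4,065.39; interest $60.98 → $4,126.37; payment $1,622.09 (+ $50.00 fee); balance $2,504.28
Month 2: opening $2,504.28; interest $60.98 → $2,565.26; payment $1,622.09; balance $943.17

$943.17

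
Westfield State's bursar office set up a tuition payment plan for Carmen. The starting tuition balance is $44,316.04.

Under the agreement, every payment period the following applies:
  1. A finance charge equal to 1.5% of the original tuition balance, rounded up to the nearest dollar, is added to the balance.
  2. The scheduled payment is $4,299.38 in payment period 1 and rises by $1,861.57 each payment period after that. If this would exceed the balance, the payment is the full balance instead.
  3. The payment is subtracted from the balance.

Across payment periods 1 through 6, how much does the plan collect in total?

# | Opening | Interest | Payment | End bal
1 | $44,316.04 | $665.00 | $4,299.38 | $40,681.66
2 | $40,681.66 | $665.00 | $6,160.95 | $35,185.71
3 | $35,185.71 | $665.00 | $8,022.52 | $27,828.19
4 | $27,828.19 | $665.00 | $9,884.09 | $18,609.10
5 | $18,609.10 | $665.00 | $11,745.66 | $7,528.44
6 | $7,528.44 | $665.00 | $8,193.44 | $0.00
Total paid: $48,306.04

$48,306.04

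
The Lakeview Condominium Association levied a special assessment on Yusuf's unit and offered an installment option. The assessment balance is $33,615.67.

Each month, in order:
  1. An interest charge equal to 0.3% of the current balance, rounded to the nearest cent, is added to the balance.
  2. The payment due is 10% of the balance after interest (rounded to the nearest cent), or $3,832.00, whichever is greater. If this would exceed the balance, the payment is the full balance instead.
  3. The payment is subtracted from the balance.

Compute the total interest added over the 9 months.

Month 1: opening $33,615.67; interest $100.85 → $33,716.52; payment $3,832.00; balance $29,884.52
Month 2: opening $29,884.52; interest $89.65 → $29,974.17; payment $3,832.00; balance $26,142.17
Month 3: opening $26,142.17; interest $78.43 → $26,220.60; payment $3,832.00; balance $22,388.60
Month 4: opening $22,388.60; interest $67.17 → $22,455.77; payment $3,832.00; balance $18,623.77
Month 5: opening $18,623.77; interest $55.87 → $18,679.64; payment $3,832.00; balance $14,847.64
Month 6: opening $14,847.64; interest $44.54 → $14,892.18; payment $3,832.00; balance $11,060.18
Month 7: opening $11,060.18; interest $33.18 → $11,093.36; payment $3,832.00; balance $7,261.36
Month 8: opening $7,261.36; interest $21.78 → $7,283.14; payment $3,832.00; balance $3,451.14
Month 9: opening $3,451.14; interest $10.35 → $3,461.49; payment $3,461.49; balance $0.00
Total interest: $100.85 + $89.65 + $78.43 + $67.17 + $55.87 + $44.54 + $33.18 + $21.78 + $10.35 = $501.82

$501.82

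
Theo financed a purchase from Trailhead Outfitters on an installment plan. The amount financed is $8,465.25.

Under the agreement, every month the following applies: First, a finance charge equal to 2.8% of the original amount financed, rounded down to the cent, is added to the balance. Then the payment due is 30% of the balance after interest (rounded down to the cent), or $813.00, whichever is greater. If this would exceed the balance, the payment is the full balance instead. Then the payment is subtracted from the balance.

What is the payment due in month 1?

$2,610.68

Month 1: opening $8,465.25; interest $237.02 → $8,702.27; payment $2,610.68; balance $6,091.59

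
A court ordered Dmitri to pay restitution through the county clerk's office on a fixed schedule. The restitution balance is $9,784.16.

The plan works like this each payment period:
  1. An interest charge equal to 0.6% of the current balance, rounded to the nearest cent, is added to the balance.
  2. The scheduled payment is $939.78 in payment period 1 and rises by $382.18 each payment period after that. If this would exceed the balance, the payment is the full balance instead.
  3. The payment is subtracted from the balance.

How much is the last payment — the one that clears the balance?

Payment period 1: $9,784.16 +$58.70 interest = $9,842.86; pay $939.78 → $8,903.08
Payment period 2: $8,903.08 +$53.42 interest = $8,956.50; pay $1,321.96 → $7,634.54
Payment period 3: $7,634.54 +$45.81 interest = $7,680.35; pay $1,704.14 → $5,976.21
Payment period 4: $5,976.21 +$35.86 interest = $6,012.07; pay $2,086.32 → $3,925.75
Payment period 5: $3,925.75 +$23.55 interest = $3,949.30; pay $2,468.50 → $1,480.80
Payment period 6: $1,480.80 +$8.88 interest = $1,489.68; pay $1,489.68 → $0.00

$1,489.68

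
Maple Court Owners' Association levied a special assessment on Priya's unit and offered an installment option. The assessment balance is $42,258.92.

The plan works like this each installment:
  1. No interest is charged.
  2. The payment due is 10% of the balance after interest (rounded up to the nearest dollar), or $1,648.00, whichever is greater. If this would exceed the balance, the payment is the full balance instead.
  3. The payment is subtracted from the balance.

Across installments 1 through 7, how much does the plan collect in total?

$22,049.00

Installment 1: opening $42,258.92; payment $4,226.00; balance $38,032.92
Installment 2: opening $38,032.92; payment $3,804.00; balance $34,228.92
Installment 3: opening $34,228.92; payment $3,423.00; balance $30,805.92
Installment 4: opening $30,805.92; payment $3,081.00; balance $27,724.92
Installment 5: opening $27,724.92; payment $2,773.00; balance $24,951.92
Installment 6: opening $24,951.92; payment $2,496.00; balance $22,455.92
Installment 7: opening $22,455.92; payment $2,246.00; balance $20,209.92
Total paid: $22,049.00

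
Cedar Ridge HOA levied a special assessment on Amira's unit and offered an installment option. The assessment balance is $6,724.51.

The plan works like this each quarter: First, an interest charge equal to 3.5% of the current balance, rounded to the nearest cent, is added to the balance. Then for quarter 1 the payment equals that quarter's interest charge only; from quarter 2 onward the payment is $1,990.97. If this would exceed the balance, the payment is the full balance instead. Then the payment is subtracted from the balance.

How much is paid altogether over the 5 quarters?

# | Opening | Interest | Payment | End bal
1 | $6,724.51 | $235.36 | $235.36 | $6,724.51
2 | $6,724.51 | $235.36 | $1,990.97 | $4,968.90
3 | $4,968.90 | $173.91 | $1,990.97 | $3,151.84
4 | $3,151.84 | $110.31 | $1,990.97 | $1,271.18
5 | $1,271.18 | $44.49 | $1,315.67 | $0.00
Total paid: $7,523.94

$7,523.94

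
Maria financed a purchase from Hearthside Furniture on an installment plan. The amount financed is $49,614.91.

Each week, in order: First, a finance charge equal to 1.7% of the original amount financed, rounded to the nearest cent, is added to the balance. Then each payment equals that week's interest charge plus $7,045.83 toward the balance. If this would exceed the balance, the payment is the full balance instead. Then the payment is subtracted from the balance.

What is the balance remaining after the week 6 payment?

Week 1: opening $49,614.91; interest $843.45 → $50,458.36; payment $7,889.28; balance $42,569.08
Week 2: opening $42,569.08; interest $843.45 → $43,412.53; payment $7,889.28; balance $35,523.25
Week 3: opening $35,523.25; interest $843.45 → $36,366.70; payment $7,889.28; balance $28,477.42
Week 4: opening $28,477.42; interest $843.45 → $29,320.87; payment $7,889.28; balance $21,431.59
Week 5: opening $21,431.59; interest $843.45 → $22,275.04; payment $7,889.28; balance $14,385.76
Week 6: opening $14,385.76; interest $843.45 → $15,229.21; payment $7,889.28; balance $7,339.93

$7,339.93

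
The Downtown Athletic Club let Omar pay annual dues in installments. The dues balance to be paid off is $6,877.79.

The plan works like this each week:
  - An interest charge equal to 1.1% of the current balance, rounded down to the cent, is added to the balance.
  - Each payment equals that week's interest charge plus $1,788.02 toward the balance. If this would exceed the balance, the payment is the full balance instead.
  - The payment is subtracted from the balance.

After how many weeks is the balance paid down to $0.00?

Week 1: opening $6,877.79; interest $75.65 → $6,953.44; payment $1,863.67; balance $5,089.77
Week 2: opening $5,089.77; interest $55.98 → $5,145.75; payment $1,844.00; balance $3,301.75
Week 3: opening $3,301.75; interest $36.31 → $3,338.06; payment $1,824.33; balance $1,513.73
Week 4: opening $1,513.73; interest $16.65 → $1,530.38; payment $1,530.38; balance $0.00
Balance reaches $0.00 in week 4.

4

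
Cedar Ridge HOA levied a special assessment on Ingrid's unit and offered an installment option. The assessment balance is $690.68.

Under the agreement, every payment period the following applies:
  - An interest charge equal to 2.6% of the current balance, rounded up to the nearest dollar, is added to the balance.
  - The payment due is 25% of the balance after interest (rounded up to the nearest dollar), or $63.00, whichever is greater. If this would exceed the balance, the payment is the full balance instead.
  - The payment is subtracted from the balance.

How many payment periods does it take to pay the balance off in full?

Payment period 1: $690.68 +$18.00 interest = $708.68; pay $178.00 → $530.68
Payment period 2: $530.68 +$14.00 interest = $544.68; pay $137.00 → $407.68
Payment period 3: $407.68 +$11.00 interest = $418.68; pay $105.00 → $313.68
Payment period 4: $313.68 +$9.00 interest = $322.68; pay $81.00 → $241.68
Payment period 5: $241.68 +$7.00 interest = $248.68; pay $63.00 → $185.68
Payment period 6: $185.68 +$5.00 interest = $190.68; pay $63.00 → $127.68
Payment period 7: $127.68 +$4.00 interest = $131.68; pay $63.00 → $68.68
Payment period 8: $68.68 +$2.00 interest = $70.68; pay $63.00 → $7.68
Payment period 9: $7.68 +$1.00 interest = $8.68; pay $8.68 → $0.00
Balance reaches $0.00 in payment period 9.

9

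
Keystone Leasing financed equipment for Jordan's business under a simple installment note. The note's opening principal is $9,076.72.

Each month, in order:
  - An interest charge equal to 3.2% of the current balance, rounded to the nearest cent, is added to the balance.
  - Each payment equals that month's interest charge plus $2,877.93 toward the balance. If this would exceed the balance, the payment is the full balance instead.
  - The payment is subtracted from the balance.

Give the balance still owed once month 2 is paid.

$3,320.86

Month 1: $9,076.72 +$290.46 interest = $9,367.18; pay $3,168.39 → $6,198.79
Month 2: $6,198.79 +$198.36 interest = $6,397.15; pay $3,076.29 → $3,320.86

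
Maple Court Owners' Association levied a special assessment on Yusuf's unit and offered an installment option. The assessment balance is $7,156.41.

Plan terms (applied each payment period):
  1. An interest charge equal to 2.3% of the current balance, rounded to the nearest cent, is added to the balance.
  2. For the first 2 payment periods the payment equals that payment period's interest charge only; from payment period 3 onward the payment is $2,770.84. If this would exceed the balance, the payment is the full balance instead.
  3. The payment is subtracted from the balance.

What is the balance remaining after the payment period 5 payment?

# | Opening | Interest | Payment | End bal
1 | $7,156.41 | $164.60 | $164.60 | $7,156.41
2 | $7,156.41 | $164.60 | $164.60 | $7,156.41
3 | $7,156.41 | $164.60 | $2,770.84 | $4,550.17
4 | $4,550.17 | $104.65 | $2,770.84 | $1,883.98
5 | $1,883.98 | $43.33 | $1,927.31 | $0.00

$0.00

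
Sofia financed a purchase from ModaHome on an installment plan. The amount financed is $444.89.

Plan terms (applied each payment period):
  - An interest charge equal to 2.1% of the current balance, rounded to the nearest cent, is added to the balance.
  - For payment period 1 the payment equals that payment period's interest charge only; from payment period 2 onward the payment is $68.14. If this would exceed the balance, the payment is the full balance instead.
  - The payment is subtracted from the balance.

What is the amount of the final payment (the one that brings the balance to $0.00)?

# | Opening | Interest | Payment | End bal
1 | $444.89 | $9.34 | $9.34 | $444.89
2 | $444.89 | $9.34 | $68.14 | $386.09
3 | $386.09 | $8.11 | $68.14 | $326.06
4 | $326.06 | $6.85 | $68.14 | $264.77
5 | $264.77 | $5.56 | $68.14 | $202.19
6 | $202.19 | $4.25 | $68.14 | $138.30
7 | $138.30 | $2.90 | $68.14 | $73.06
8 | $73.06 | $1.53 | $68.14 | $6.45
9 | $6.45 | $0.14 | $6.59 | $0.00

$6.59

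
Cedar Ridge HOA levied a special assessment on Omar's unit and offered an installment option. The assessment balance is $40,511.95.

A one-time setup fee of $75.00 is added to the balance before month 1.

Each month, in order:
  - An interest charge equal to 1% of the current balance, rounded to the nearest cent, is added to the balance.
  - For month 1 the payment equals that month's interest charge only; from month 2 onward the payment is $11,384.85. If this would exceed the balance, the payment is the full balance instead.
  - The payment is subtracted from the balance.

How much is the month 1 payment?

$405.87

Month 1: $40,586.95 +$405.87 interest = $40,992.82; pay $405.87 → $40,586.95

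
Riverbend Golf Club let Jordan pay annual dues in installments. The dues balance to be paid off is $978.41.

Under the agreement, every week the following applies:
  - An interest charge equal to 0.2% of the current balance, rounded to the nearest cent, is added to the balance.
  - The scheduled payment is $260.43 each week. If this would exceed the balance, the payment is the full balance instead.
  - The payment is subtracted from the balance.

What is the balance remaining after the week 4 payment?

$0.00

Week 1: opening $978.41; interest $1.96 → $980.37; payment $260.43; balance $719.94
Week 2: opening $719.94; interest $1.44 → $721.38; payment $260.43; balance $460.95
Week 3: opening $460.95; interest $0.92 → $461.87; payment $260.43; balance $201.44
Week 4: opening $201.44; interest $0.40 → $201.84; payment $201.84; balance $0.00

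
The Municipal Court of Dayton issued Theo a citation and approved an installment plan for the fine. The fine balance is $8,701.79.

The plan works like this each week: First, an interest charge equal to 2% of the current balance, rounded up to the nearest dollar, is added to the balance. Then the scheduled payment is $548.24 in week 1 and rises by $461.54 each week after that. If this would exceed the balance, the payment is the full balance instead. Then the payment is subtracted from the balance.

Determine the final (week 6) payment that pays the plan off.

$2,090.19

Week 1: opening $8,701.79; interest $175.00 → $8,876.79; payment $548.24; balance $8,328.55
Week 2: opening $8,328.55; interest $167.00 → $8,495.55; payment $1,009.78; balance $7,485.77
Week 3: opening $7,485.77; interest $150.00 → $7,635.77; payment $1,471.32; balance $6,164.45
Week 4: opening $6,164.45; interest $124.00 → $6,288.45; payment $1,932.86; balance $4,355.59
Week 5: opening $4,355.59; interest $88.00 → $4,443.59; payment $2,394.40; balance $2,049.19
Week 6: opening $2,049.19; interest $41.00 → $2,090.19; payment $2,090.19; balance $0.00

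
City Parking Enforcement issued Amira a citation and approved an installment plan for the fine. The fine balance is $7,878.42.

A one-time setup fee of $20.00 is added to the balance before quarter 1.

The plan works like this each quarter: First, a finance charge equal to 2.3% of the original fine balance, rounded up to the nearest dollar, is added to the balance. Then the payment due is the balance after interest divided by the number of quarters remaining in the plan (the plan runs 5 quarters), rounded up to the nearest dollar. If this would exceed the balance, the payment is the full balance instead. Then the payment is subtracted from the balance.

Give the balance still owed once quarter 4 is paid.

$1,812.42

Quarter 1: $7,898.42 +$182.00 interest = $8,080.42; pay $1,617.00 → $6,463.42
Quarter 2: $6,463.42 +$182.00 interest = $6,645.42; pay $1,662.00 → $4,983.42
Quarter 3: $4,983.42 +$182.00 interest = $5,165.42; pay $1,722.00 → $3,443.42
Quarter 4: $3,443.42 +$182.00 interest = $3,625.42; pay $1,813.00 → $1,812.42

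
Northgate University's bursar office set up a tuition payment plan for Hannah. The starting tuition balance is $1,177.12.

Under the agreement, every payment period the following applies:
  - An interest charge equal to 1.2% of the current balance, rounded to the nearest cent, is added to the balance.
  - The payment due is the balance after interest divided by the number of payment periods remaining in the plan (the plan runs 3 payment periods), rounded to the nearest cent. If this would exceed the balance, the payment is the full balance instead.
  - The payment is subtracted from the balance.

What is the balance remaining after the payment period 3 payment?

Payment period 1: opening $1,177.12; interest $14.13 → $1,191.25; payment $397.08; balance $794.17
Payment period 2: opening $794.17; interest $9.53 → $803.70; payment $401.85; balance $401.85
Payment period 3: opening $401.85; interest $4.82 → $406.67; payment $406.67; balance $0.00

$0.00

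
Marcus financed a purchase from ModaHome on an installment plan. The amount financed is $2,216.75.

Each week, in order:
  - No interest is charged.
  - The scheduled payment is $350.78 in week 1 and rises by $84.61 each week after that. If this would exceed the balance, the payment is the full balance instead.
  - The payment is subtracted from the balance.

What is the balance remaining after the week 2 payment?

$1,430.58

Week 1: opening $2,216.75; payment $350.78; balance $1,865.97
Week 2: opening $1,865.97; payment $435.39; balance $1,430.58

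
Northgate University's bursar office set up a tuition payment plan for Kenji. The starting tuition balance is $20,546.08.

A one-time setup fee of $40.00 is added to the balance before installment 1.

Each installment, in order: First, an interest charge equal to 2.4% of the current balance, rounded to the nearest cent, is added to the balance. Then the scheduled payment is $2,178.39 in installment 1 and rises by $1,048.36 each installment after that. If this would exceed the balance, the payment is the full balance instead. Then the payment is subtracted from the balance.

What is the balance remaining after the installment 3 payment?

Installment 1: $20,586.08 +$494.07 interest = $21,080.15; pay $2,178.39 → $18,901.76
Installment 2: $18,901.76 +$453.64 interest = $19,355.40; pay $3,226.75 → $16,128.65
Installment 3: $16,128.65 +$387.09 interest = $16,515.74; pay $4,275.11 → $12,240.63

$12,240.63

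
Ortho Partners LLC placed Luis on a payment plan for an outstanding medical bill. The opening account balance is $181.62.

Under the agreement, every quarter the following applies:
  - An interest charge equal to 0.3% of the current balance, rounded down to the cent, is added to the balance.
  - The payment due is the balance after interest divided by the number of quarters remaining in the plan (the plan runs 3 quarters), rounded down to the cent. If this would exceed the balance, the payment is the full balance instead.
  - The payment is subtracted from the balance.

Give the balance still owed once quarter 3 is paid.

$0.00

# | Opening | Interest | Payment | End bal
1 | $181.62 | $0.54 | $60.72 | $121.44
2 | $121.44 | $0.36 | $60.90 | $60.90
3 | $60.90 | $0.18 | $61.08 | $0.00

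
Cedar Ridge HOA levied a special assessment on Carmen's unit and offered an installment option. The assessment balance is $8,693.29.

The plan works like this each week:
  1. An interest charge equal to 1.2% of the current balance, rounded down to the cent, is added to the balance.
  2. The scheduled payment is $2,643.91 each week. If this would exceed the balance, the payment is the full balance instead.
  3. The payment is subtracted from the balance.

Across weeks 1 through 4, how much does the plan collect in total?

Week 1: $8,693.29 +$104.31 interest = $8,797.60; pay $2,643.91 → $6,153.69
Week 2: $6,153.69 +$73.84 interest = $6,227.53; pay $2,643.91 → $3,583.62
Week 3: $3,583.62 +$43.00 interest = $3,626.62; pay $2,643.91 → $982.71
Week 4: $982.71 +$11.79 interest = $994.50; pay $994.50 → $0.00
Total paid: $8,926.23

$8,926.23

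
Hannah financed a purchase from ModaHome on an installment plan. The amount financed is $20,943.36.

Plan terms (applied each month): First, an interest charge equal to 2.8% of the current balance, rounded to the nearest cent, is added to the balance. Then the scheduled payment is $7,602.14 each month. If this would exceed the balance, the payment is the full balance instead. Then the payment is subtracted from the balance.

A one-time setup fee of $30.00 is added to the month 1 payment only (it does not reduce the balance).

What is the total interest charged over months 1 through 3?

$1,164.41

Month 1: opening $20,943.36; interest $586.41 → $21,529.77; payment $7,602.14 (+ $30.00 fee); balance $13,927.63
Month 2: opening $13,927.63; interest $389.97 → $14,317.60; payment $7,602.14; balance $6,715.46
Month 3: opening $6,715.46; interest $188.03 → $6,903.49; payment $6,903.49; balance $0.00
Total interest: $586.41 + $389.97 + $188.03 = $1,164.41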